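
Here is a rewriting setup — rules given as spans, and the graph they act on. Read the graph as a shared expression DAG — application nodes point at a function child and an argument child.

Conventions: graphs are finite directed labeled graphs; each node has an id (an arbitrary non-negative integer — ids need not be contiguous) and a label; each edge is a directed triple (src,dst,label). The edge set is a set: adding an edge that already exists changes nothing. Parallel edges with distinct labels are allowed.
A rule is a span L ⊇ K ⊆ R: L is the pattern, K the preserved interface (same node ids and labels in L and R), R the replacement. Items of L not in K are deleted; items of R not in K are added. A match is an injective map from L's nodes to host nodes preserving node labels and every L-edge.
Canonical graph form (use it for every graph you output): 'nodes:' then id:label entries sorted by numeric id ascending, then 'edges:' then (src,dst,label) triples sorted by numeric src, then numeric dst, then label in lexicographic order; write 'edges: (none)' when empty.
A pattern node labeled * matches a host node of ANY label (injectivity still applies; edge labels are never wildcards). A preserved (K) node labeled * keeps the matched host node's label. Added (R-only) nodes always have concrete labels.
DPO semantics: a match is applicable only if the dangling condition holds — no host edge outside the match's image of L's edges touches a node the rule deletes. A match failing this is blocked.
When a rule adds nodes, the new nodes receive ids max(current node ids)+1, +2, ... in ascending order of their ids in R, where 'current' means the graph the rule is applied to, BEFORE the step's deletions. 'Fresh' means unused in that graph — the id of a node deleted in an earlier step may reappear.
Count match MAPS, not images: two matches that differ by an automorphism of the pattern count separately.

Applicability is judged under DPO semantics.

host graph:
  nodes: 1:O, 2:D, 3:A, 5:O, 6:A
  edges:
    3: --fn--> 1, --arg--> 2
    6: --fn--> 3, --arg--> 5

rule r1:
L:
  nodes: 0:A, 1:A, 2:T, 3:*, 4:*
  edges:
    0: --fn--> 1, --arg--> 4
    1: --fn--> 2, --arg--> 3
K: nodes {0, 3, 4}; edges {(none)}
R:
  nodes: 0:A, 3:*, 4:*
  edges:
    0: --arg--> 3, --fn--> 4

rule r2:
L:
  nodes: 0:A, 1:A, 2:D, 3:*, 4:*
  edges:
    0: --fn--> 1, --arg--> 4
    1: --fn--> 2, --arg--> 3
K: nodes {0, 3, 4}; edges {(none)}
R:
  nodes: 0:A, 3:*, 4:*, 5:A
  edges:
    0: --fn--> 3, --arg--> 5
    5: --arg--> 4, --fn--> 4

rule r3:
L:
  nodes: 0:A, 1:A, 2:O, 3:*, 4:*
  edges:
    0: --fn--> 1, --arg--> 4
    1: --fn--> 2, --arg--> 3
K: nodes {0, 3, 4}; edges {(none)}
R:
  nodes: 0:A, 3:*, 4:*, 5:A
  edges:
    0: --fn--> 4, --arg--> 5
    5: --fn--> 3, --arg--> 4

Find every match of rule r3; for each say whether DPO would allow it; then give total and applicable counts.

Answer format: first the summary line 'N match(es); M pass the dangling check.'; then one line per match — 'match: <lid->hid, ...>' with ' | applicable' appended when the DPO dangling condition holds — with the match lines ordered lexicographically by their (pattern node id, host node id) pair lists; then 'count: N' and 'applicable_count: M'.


1 match(es); 1 pass the dangling check.
match: 0->6, 1->3, 2->1, 3->2, 4->5 | applicable
count: 1
applicable_count: 1


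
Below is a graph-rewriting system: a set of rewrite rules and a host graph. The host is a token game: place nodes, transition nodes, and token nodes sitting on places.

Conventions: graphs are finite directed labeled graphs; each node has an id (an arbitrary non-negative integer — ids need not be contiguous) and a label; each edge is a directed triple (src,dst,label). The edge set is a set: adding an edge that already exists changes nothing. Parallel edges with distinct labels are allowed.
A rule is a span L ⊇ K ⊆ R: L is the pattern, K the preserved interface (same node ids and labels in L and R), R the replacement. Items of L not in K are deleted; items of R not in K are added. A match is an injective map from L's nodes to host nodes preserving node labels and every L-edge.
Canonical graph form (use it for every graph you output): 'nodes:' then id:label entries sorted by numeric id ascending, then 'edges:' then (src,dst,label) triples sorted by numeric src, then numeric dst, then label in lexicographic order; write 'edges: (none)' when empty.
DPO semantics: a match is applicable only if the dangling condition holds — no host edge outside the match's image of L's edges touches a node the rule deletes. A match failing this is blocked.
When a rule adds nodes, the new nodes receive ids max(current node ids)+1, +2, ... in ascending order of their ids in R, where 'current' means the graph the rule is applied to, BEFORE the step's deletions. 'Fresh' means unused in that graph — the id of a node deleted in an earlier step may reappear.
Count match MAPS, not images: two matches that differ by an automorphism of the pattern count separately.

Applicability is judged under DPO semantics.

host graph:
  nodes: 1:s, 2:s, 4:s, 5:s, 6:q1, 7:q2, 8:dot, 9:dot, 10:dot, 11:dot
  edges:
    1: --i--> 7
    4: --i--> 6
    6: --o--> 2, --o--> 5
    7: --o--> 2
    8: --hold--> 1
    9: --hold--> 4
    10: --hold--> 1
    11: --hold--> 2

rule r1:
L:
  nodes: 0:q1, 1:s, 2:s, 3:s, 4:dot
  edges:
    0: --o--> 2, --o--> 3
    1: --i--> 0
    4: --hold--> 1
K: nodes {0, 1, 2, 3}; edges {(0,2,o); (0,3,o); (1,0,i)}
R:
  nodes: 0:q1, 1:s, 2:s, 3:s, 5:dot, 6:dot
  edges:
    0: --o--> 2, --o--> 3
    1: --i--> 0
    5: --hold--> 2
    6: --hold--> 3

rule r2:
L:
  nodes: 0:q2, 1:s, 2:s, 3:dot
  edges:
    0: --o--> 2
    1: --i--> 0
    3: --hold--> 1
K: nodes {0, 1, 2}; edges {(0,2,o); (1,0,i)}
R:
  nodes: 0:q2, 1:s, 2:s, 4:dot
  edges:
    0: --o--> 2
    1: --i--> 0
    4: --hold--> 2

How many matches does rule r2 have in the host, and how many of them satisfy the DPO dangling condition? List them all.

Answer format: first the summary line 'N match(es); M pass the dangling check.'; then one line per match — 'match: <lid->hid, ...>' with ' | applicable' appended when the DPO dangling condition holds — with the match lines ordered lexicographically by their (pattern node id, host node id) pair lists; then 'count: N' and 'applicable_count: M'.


2 match(es); 2 pass the dangling check.
match: 0->7, 1->1, 2->2, 3->8 | applicable
match: 0->7, 1->1, 2->2, 3->10 | applicable
count: 2
applicable_count: 2


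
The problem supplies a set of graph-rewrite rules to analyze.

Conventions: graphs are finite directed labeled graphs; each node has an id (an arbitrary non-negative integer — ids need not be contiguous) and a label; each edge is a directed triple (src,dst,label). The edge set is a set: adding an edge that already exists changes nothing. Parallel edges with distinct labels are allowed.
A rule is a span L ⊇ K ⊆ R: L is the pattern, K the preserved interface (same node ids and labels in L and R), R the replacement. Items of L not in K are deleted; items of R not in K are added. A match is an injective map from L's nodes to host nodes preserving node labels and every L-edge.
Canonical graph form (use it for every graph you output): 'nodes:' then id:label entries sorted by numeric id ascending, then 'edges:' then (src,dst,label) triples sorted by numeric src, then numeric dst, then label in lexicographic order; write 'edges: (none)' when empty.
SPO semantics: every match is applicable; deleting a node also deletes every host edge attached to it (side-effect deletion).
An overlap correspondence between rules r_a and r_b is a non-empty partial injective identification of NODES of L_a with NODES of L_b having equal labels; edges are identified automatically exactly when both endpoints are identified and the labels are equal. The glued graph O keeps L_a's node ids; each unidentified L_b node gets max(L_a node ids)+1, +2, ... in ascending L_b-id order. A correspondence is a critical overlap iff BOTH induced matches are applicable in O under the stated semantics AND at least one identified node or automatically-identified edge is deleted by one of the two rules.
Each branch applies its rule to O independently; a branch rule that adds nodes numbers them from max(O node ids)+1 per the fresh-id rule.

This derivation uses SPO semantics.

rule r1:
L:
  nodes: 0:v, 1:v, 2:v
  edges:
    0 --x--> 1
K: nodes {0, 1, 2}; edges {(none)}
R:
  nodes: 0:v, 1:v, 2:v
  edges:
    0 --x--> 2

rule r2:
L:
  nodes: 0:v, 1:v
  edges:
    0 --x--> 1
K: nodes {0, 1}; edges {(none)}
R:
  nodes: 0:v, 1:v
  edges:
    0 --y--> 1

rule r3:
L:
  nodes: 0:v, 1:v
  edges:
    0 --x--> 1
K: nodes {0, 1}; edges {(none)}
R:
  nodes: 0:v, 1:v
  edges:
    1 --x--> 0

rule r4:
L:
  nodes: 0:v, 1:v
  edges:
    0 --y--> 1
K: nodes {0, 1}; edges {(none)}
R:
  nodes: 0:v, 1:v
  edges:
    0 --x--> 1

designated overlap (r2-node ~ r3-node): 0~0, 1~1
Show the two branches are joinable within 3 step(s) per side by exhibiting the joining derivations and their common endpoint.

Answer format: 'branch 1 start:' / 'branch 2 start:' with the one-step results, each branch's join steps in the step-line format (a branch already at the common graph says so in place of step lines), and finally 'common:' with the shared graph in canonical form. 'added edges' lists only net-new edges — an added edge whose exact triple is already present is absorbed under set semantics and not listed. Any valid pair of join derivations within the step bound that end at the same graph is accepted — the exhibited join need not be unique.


branch 1 start:
nodes: 0:v, 1:v
edges: (0,1,y)
branch 2 start:
nodes: 0:v, 1:v
edges: (1,0,x)
branch 1 step 1: rule r4; match: 0->0, 1->1; deleted nodes (none); deleted edges (0,1,y); added nodes (none); added edges (0,1,x); result: nodes: 0:v, 1:v edges: (0,1,x)
branch 2 step 1: rule r3; match: 0->1, 1->0; deleted nodes (none); deleted edges (1,0,x); added nodes (none); added edges (0,1,x); result: nodes: 0:v, 1:v edges: (0,1,x)
common:
nodes: 0:v, 1:v
edges: (0,1,x)


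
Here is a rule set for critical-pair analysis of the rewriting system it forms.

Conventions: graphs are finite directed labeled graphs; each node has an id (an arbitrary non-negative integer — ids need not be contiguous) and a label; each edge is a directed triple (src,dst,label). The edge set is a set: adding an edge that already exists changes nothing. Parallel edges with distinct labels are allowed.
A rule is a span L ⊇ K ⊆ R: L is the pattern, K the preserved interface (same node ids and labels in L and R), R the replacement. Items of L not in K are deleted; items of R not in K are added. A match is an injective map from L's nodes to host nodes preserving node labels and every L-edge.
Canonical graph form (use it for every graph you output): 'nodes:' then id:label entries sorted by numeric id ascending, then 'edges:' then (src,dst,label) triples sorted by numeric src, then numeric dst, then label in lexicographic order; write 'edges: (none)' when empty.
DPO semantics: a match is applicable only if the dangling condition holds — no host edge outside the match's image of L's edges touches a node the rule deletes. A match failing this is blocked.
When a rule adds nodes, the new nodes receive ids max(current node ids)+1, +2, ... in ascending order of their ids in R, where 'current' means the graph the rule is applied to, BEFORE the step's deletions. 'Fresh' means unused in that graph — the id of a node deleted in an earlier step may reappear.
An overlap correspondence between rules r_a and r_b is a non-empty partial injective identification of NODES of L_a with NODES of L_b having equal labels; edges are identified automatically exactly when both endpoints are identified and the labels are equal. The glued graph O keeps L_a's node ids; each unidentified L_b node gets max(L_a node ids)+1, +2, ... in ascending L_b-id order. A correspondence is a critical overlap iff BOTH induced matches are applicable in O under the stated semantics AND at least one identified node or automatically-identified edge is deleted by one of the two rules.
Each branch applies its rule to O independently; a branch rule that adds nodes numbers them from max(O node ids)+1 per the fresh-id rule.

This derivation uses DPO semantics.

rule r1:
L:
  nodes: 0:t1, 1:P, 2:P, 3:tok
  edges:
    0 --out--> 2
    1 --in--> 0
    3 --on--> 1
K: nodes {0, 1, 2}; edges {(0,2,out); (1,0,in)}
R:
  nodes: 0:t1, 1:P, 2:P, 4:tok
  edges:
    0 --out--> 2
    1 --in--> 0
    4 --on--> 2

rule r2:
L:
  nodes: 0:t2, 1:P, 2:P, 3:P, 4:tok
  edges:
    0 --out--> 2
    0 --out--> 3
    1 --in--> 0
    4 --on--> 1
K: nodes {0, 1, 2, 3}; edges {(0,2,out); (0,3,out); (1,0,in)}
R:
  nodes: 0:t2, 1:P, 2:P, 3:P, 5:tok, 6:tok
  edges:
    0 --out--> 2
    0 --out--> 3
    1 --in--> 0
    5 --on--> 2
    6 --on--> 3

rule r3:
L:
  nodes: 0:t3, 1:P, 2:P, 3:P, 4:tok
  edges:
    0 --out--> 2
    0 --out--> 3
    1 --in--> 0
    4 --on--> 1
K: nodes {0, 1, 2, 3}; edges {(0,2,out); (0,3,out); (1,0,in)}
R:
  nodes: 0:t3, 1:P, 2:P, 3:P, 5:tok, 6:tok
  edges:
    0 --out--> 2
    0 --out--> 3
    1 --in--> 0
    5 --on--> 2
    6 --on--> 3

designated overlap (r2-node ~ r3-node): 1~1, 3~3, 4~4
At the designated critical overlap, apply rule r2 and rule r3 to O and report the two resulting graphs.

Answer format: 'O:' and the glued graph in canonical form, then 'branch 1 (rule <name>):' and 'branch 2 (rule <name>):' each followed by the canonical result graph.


O:
nodes: 0:t2, 1:P, 2:P, 3:P, 4:tok, 5:t3, 6:P
edges: (0,2,out); (0,3,out); (1,0,in); (1,5,in); (4,1,on); (5,3,out); (5,6,out)
branch 1 (rule r2):
nodes: 0:t2, 1:P, 2:P, 3:P, 5:t3, 6:P, 7:tok, 8:tok
edges: (0,2,out); (0,3,out); (1,0,in); (1,5,in); (5,3,out); (5,6,out); (7,2,on); (8,3,on)
branch 2 (rule r3):
nodes: 0:t2, 1:P, 2:P, 3:P, 5:t3, 6:P, 7:tok, 8:tok
edges: (0,2,out); (0,3,out); (1,0,in); (1,5,in); (5,3,out); (5,6,out); (7,6,on); (8,3,on)


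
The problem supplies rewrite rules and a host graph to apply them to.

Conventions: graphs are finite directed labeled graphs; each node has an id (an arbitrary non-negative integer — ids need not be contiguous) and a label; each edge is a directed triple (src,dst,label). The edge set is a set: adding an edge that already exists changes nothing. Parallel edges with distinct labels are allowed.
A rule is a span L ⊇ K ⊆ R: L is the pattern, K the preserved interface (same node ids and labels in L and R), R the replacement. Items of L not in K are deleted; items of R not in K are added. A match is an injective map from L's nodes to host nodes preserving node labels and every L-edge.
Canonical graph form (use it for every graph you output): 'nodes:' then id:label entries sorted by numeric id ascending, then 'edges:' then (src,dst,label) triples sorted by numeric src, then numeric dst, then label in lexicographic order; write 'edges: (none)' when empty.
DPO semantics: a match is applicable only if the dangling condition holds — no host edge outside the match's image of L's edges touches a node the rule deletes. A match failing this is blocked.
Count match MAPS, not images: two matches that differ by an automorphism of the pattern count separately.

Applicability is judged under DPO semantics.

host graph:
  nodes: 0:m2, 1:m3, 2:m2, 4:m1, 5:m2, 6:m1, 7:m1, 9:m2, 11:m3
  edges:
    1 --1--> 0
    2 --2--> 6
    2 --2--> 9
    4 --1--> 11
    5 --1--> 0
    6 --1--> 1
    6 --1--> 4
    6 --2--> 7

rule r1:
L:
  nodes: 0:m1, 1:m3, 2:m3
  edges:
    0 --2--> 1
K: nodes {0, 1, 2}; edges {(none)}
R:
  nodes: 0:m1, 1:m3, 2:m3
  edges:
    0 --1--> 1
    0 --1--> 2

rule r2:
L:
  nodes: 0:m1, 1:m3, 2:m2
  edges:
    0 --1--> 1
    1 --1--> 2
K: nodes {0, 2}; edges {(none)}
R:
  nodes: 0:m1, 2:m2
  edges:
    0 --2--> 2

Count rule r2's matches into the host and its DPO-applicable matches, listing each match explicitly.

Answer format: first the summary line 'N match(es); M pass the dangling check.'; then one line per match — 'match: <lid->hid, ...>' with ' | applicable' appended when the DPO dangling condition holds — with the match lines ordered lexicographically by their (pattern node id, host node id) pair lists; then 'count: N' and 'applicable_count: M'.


1 match(es); 1 pass the dangling check.
match: 0->6, 1->1, 2->0 | applicable
count: 1
applicable_count: 1


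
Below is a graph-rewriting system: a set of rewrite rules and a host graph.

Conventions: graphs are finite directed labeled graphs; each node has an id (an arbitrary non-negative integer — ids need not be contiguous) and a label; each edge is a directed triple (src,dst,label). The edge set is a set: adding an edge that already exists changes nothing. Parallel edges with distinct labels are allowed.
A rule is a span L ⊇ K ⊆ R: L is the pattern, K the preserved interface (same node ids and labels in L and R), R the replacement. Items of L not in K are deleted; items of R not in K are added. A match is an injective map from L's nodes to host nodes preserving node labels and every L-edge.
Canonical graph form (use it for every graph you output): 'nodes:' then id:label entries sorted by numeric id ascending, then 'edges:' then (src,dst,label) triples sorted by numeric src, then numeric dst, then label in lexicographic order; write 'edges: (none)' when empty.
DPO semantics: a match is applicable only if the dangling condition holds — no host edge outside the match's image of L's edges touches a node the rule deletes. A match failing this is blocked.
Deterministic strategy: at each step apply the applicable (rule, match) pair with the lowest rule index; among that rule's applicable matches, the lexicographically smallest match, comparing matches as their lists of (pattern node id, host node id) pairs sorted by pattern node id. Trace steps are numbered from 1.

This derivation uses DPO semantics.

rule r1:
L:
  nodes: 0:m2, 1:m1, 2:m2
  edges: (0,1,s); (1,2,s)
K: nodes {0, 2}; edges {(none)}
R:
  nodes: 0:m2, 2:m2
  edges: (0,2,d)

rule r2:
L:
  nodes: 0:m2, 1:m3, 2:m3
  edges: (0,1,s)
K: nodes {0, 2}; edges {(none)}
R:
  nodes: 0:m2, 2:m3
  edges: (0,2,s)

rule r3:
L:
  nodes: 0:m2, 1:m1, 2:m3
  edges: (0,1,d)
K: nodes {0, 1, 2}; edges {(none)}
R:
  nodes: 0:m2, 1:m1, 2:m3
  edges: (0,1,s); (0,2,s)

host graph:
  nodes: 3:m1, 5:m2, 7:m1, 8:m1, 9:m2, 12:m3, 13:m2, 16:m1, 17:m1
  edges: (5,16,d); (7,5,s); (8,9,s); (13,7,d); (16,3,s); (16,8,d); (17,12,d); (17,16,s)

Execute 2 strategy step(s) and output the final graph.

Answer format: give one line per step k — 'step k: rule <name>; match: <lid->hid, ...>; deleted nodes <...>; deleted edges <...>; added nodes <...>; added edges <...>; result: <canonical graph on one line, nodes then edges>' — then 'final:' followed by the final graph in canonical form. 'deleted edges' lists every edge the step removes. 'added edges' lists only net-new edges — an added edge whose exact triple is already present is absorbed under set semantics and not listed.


step 1: rule r3; match: 0->5, 1->16, 2->12; deleted nodes (none); deleted edges (5,16,d); added nodes (none); added edges (5,12,s); (5,16,s); result: nodes: 3:m1, 5:m2, 7:m1, 8:m1, 9:m2, 12:m3, 13:m2, 16:m1, 17:m1 edges: (5,12,s); (5,16,s); (7,5,s); (8,9,s); (13,7,d); (16,3,s); (16,8,d); (17,12,d); (17,16,s)
step 2: rule r3; match: 0->13, 1->7, 2->12; deleted nodes (none); deleted edges (13,7,d); added nodes (none); added edges (13,7,s); (13,12,s); result: nodes: 3:m1, 5:m2, 7:m1, 8:m1, 9:m2, 12:m3, 13:m2, 16:m1, 17:m1 edges: (5,12,s); (5,16,s); (7,5,s); (8,9,s); (13,7,s); (13,12,s); (16,3,s); (16,8,d); (17,12,d); (17,16,s)
final:
nodes: 3:m1, 5:m2, 7:m1, 8:m1, 9:m2, 12:m3, 13:m2, 16:m1, 17:m1
edges: (5,12,s); (5,16,s); (7,5,s); (8,9,s); (13,7,s); (13,12,s); (16,3,s); (16,8,d); (17,12,d); (17,16,s)


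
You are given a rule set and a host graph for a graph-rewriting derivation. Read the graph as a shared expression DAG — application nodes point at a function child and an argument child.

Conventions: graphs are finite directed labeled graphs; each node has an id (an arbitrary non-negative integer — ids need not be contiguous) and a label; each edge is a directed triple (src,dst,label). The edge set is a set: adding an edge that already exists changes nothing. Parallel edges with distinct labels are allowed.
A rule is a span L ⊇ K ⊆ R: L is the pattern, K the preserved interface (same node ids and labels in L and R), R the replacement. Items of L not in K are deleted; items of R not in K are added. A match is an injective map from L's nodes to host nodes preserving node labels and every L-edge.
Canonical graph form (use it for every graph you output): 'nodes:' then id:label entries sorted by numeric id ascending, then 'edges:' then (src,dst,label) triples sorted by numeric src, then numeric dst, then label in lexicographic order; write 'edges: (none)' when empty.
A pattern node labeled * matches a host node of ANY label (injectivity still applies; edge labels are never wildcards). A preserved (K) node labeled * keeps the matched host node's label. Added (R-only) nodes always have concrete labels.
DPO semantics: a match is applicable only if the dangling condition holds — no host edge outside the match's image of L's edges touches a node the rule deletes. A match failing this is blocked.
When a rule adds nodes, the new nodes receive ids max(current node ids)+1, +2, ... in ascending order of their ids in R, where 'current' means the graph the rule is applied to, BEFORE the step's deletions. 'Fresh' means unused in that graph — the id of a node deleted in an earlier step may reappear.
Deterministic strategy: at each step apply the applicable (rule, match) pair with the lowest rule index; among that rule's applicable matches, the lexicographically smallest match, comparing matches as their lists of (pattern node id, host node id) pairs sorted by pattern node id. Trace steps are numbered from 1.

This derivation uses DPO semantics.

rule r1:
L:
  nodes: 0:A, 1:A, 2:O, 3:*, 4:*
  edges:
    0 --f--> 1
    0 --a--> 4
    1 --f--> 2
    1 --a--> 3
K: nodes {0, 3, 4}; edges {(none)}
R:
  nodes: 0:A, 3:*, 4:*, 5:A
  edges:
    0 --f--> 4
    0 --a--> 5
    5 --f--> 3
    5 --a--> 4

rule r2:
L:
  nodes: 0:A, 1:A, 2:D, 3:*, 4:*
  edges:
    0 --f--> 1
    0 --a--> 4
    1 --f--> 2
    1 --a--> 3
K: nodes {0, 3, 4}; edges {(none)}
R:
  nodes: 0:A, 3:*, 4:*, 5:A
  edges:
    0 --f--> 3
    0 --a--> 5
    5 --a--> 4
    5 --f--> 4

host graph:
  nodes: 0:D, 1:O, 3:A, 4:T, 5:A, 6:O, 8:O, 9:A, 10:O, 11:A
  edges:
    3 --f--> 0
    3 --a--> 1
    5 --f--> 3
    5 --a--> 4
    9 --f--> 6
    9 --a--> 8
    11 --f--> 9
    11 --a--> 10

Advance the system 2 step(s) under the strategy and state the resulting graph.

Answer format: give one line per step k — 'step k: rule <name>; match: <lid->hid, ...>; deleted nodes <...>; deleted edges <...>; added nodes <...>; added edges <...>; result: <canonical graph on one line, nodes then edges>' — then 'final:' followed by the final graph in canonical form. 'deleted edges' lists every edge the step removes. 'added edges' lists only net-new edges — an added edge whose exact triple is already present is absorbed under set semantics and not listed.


step 1: rule r1; match: 0->11, 1->9, 2->6, 3->8, 4->10; deleted nodes 6, 9; deleted edges (9,6,f); (9,8,a); (11,9,f); (11,10,a); added nodes 12; added edges (11,10,f); (11,12,a); (12,8,f); (12,10,a); result: nodes: 0:D, 1:O, 3:A, 4:T, 5:A, 8:O, 10:O, 11:A, 12:A edges: (3,0,f); (3,1,a); (5,3,f); (5,4,a); (11,10,f); (11,12,a); (12,8,f); (12,10,a)
step 2: rule r2; match: 0->5, 1->3, 2->0, 3->1, 4->4; deleted nodes 0, 3; deleted edges (3,0,f); (3,1,a); (5,3,f); (5,4,a); added nodes 13; added edges (5,1,f); (5,13,a); (13,4,a); (13,4,f); result: nodes: 1:O, 4:T, 5:A, 8:O, 10:O, 11:A, 12:A, 13:A edges: (5,1,f); (5,13,a); (11,10,f); (11,12,a); (12,8,f); (12,10,a); (13,4,a); (13,4,f)
final:
nodes: 1:O, 4:T, 5:A, 8:O, 10:O, 11:A, 12:A, 13:A
edges: (5,1,f); (5,13,a); (11,10,f); (11,12,a); (12,8,f); (12,10,a); (13,4,a); (13,4,f)


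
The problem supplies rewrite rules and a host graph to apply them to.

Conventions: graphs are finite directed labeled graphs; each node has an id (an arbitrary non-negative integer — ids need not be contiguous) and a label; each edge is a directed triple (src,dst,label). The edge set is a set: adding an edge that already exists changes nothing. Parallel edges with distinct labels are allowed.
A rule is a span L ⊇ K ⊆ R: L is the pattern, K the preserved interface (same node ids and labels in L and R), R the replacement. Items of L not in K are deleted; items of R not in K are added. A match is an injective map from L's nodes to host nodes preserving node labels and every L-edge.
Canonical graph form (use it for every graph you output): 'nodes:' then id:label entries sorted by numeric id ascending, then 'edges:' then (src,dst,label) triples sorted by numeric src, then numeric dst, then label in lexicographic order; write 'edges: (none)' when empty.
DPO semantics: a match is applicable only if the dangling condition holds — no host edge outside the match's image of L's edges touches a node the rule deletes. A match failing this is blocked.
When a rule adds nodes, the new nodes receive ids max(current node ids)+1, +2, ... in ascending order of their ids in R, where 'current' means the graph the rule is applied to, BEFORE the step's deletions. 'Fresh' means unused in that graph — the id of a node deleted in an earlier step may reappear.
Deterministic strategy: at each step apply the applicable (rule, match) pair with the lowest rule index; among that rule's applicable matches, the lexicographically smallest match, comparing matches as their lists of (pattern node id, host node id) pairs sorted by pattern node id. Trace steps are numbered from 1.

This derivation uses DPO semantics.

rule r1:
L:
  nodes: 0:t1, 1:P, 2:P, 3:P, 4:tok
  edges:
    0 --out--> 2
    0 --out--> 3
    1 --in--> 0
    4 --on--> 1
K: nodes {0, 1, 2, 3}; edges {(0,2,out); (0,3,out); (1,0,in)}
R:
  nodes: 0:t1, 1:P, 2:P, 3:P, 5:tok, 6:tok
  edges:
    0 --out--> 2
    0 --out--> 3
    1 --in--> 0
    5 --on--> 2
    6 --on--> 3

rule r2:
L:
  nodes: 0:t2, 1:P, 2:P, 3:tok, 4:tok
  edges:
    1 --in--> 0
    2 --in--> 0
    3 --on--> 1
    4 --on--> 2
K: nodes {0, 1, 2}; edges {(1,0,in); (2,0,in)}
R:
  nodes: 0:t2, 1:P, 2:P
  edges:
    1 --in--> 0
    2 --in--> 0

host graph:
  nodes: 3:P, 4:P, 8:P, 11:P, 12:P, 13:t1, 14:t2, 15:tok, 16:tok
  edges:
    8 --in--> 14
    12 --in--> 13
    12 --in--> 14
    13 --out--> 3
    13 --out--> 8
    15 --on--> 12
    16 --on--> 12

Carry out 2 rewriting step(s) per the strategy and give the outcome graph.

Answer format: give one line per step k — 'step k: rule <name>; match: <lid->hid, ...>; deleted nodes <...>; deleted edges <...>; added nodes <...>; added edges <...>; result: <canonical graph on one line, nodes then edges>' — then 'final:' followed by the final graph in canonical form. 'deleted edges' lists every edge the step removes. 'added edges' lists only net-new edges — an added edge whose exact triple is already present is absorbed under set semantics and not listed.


step 1: rule r1; match: 0->13, 1->12, 2->3, 3->8, 4->15; deleted nodes 15; deleted edges (15,12,on); added nodes 17, 18; added edges (17,3,on); (18,8,on); result: nodes: 3:P, 4:P, 8:P, 11:P, 12:P, 13:t1, 14:t2, 16:tok, 17:tok, 18:tok edges: (8,14,in); (12,13,in); (12,14,in); (13,3,out); (13,8,out); (16,12,on); (17,3,on); (18,8,on)
step 2: rule r1; match: 0->13, 1->12, 2->3, 3->8, 4->16; deleted nodes 16; deleted edges (16,12,on); added nodes 19, 20; added edges (19,3,on); (20,8,on); result: nodes: 3:P, 4:P, 8:P, 11:P, 12:P, 13:t1, 14:t2, 17:tok, 18:tok, 19:tok, 20:tok edges: (8,14,in); (12,13,in); (12,14,in); (13,3,out); (13,8,out); (17,3,on); (18,8,on); (19,3,on); (20,8,on)
final:
nodes: 3:P, 4:P, 8:P, 11:P, 12:P, 13:t1, 14:t2, 17:tok, 18:tok, 19:tok, 20:tok
edges: (8,14,in); (12,13,in); (12,14,in); (13,3,out); (13,8,out); (17,3,on); (18,8,on); (19,3,on); (20,8,on)


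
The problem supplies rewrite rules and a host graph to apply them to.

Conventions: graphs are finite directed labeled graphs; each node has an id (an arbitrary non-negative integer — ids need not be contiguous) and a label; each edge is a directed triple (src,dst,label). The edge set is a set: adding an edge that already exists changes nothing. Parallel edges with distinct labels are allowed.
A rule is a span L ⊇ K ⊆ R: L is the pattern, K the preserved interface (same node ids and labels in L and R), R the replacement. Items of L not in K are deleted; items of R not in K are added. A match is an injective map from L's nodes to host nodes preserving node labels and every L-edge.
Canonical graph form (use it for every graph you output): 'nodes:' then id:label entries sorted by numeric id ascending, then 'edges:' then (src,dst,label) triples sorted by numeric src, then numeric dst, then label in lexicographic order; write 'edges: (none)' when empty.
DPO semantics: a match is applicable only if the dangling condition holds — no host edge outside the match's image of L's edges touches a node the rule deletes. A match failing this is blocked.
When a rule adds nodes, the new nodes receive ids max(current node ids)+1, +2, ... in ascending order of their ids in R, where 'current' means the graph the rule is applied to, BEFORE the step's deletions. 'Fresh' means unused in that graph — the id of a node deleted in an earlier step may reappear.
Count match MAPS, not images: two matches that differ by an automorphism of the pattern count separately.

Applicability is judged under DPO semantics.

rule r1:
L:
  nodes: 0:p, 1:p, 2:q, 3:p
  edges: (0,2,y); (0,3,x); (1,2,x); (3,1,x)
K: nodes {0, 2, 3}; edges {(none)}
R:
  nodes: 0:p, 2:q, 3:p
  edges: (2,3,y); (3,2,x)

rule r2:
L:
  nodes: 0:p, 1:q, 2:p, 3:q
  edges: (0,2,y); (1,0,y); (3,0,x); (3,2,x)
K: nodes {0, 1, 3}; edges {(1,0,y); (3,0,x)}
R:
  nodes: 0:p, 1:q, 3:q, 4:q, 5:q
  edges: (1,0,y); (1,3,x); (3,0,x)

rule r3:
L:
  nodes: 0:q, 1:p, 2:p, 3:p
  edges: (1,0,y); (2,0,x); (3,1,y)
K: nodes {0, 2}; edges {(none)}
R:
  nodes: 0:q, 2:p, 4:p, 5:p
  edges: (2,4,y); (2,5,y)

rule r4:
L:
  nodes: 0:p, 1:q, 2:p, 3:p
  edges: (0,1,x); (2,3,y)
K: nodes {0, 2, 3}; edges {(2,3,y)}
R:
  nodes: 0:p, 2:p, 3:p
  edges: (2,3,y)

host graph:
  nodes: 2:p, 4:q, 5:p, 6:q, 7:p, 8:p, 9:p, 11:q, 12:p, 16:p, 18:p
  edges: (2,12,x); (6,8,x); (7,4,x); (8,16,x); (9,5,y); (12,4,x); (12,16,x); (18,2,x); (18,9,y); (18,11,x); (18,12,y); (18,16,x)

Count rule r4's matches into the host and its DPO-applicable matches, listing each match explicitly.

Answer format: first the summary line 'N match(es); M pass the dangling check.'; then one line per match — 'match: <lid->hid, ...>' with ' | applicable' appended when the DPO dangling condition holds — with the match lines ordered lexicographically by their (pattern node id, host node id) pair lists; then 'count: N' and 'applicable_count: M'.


6 match(es); 1 pass the dangling check.
match: 0->7, 1->4, 2->9, 3->5
match: 0->7, 1->4, 2->18, 3->9
match: 0->7, 1->4, 2->18, 3->12
match: 0->12, 1->4, 2->9, 3->5
match: 0->12, 1->4, 2->18, 3->9
match: 0->18, 1->11, 2->9, 3->5 | applicable
count: 6
applicable_count: 1


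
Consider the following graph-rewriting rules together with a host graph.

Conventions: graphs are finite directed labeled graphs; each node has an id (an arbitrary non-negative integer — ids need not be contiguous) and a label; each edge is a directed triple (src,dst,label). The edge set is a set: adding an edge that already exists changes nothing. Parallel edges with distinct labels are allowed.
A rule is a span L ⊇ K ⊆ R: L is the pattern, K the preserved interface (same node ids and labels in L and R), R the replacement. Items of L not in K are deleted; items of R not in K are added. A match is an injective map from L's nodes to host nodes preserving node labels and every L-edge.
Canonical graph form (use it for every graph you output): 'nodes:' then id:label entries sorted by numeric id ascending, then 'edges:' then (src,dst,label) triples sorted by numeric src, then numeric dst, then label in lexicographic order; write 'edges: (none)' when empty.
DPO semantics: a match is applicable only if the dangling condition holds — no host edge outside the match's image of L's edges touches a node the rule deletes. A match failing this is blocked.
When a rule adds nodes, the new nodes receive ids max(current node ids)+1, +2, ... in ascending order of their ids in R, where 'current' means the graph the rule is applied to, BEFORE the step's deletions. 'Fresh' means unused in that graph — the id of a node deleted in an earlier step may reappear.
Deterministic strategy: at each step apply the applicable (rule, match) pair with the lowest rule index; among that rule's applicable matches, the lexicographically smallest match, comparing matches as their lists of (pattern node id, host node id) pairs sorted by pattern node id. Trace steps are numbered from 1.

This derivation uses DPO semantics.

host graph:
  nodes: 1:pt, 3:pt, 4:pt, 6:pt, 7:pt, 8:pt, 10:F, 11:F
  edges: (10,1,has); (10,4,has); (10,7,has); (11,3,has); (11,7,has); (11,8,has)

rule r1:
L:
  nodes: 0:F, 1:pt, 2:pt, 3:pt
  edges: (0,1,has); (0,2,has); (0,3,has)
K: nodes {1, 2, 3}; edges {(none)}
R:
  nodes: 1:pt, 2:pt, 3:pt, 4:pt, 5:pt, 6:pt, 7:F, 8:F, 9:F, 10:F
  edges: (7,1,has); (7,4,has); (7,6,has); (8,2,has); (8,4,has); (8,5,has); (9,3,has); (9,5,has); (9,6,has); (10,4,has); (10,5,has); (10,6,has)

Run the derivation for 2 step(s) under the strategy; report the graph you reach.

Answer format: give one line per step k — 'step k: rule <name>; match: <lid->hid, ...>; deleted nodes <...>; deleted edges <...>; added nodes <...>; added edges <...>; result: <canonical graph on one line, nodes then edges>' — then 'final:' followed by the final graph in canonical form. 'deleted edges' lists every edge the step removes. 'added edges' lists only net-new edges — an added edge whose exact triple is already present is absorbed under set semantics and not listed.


step 1: rule r1; match: 0->10, 1->1, 2->4, 3->7; deleted nodes 10; deleted edges (10,1,has); (10,4,has); (10,7,has); added nodes 12, 13, 14, 15, 16, 17, 18; added edges (15,1,has); (15,12,has); (15,14,has); (16,4,has); (16,12,has); (16,13,has); (17,7,has); (17,13,has); (17,14,has); (18,12,has); (18,13,has); (18,14,has); result: nodes: 1:pt, 3:pt, 4:pt, 6:pt, 7:pt, 8:pt, 11:F, 12:pt, 13:pt, 14:pt, 15:F, 16:F, 17:F, 18:F edges: (11,3,has); (11,7,has); (11,8,has); (15,1,has); (15,12,has); (15,14,has); (16,4,has); (16,12,has); (16,13,has); (17,7,has); (17,13,has); (17,14,has); (18,12,has); (18,13,has); (18,14,has)
step 2: rule r1; match: 0->11, 1->3, 2->7, 3->8; deleted nodes 11; deleted edges (11,3,has); (11,7,has); (11,8,has); added nodes 19, 20, 21, 22, 23, 24, 25; added edges (22,3,has); (22,19,has); (22,21,has); (23,7,has); (23,19,has); (23,20,has); (24,8,has); (24,20,has); (24,21,has); (25,19,has); (25,20,has); (25,21,has); result: nodes: 1:pt, 3:pt, 4:pt, 6:pt, 7:pt, 8:pt, 12:pt, 13:pt, 14:pt, 15:F, 16:F, 17:F, 18:F, 19:pt, 20:pt, 21:pt, 22:F, 23:F, 24:F, 25:F edges: (15,1,has); (15,12,has); (15,14,has); (16,4,has); (16,12,has); (16,13,has); (17,7,has); (17,13,has); (17,14,has); (18,12,has); (18,13,has); (18,14,has); (22,3,has); (22,19,has); (22,21,has); (23,7,has); (23,19,has); (23,20,has); (24,8,has); (24,20,has); (24,21,has); (25,19,has); (25,20,has); (25,21,has)
final:
nodes: 1:pt, 3:pt, 4:pt, 6:pt, 7:pt, 8:pt, 12:pt, 13:pt, 14:pt, 15:F, 16:F, 17:F, 18:F, 19:pt, 20:pt, 21:pt, 22:F, 23:F, 24:F, 25:F
edges: (15,1,has); (15,12,has); (15,14,has); (16,4,has); (16,12,has); (16,13,has); (17,7,has); (17,13,has); (17,14,has); (18,12,has); (18,13,has); (18,14,has); (22,3,has); (22,19,has); (22,21,has); (23,7,has); (23,19,has); (23,20,has); (24,8,has); (24,20,has); (24,21,has); (25,19,has); (25,20,has); (25,21,has)


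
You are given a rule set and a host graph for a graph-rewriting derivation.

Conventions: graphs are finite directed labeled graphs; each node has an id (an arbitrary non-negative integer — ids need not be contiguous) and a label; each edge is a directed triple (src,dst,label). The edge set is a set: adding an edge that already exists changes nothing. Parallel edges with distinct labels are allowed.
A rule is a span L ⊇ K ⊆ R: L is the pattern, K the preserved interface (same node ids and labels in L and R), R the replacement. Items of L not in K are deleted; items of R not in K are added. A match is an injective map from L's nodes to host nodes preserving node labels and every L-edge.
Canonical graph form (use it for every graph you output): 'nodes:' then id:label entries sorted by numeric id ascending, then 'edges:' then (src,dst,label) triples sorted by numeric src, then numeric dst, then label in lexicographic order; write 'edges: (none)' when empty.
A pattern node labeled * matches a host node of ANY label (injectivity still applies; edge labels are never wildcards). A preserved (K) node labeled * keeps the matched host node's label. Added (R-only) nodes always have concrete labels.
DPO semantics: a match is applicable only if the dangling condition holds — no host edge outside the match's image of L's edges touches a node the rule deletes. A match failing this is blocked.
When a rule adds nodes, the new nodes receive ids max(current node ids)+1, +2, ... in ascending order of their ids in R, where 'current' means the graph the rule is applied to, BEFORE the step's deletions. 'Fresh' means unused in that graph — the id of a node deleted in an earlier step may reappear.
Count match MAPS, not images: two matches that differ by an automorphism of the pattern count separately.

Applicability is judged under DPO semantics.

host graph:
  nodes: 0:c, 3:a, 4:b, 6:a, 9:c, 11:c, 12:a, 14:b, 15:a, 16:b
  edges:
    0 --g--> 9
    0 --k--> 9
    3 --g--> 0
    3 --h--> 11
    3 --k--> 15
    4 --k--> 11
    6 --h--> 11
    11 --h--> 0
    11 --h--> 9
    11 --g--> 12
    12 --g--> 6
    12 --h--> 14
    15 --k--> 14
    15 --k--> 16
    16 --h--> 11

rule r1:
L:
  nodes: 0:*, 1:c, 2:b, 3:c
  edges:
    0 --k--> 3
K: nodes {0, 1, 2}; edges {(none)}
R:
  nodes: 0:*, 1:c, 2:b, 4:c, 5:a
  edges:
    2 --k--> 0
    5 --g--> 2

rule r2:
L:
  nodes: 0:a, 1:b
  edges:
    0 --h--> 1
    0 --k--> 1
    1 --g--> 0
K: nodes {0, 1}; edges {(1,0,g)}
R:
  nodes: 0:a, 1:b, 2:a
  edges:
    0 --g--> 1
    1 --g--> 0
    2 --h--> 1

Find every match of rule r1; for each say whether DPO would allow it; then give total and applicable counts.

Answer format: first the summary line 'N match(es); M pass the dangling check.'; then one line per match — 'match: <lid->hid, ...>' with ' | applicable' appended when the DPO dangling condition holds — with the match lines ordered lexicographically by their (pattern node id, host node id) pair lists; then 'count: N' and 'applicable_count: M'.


7 match(es); 0 pass the dangling check.
match: 0->0, 1->11, 2->4, 3->9
match: 0->0, 1->11, 2->14, 3->9
match: 0->0, 1->11, 2->16, 3->9
match: 0->4, 1->0, 2->14, 3->11
match: 0->4, 1->0, 2->16, 3->11
match: 0->4, 1->9, 2->14, 3->11
match: 0->4, 1->9, 2->16, 3->11
count: 7
applicable_count: 0


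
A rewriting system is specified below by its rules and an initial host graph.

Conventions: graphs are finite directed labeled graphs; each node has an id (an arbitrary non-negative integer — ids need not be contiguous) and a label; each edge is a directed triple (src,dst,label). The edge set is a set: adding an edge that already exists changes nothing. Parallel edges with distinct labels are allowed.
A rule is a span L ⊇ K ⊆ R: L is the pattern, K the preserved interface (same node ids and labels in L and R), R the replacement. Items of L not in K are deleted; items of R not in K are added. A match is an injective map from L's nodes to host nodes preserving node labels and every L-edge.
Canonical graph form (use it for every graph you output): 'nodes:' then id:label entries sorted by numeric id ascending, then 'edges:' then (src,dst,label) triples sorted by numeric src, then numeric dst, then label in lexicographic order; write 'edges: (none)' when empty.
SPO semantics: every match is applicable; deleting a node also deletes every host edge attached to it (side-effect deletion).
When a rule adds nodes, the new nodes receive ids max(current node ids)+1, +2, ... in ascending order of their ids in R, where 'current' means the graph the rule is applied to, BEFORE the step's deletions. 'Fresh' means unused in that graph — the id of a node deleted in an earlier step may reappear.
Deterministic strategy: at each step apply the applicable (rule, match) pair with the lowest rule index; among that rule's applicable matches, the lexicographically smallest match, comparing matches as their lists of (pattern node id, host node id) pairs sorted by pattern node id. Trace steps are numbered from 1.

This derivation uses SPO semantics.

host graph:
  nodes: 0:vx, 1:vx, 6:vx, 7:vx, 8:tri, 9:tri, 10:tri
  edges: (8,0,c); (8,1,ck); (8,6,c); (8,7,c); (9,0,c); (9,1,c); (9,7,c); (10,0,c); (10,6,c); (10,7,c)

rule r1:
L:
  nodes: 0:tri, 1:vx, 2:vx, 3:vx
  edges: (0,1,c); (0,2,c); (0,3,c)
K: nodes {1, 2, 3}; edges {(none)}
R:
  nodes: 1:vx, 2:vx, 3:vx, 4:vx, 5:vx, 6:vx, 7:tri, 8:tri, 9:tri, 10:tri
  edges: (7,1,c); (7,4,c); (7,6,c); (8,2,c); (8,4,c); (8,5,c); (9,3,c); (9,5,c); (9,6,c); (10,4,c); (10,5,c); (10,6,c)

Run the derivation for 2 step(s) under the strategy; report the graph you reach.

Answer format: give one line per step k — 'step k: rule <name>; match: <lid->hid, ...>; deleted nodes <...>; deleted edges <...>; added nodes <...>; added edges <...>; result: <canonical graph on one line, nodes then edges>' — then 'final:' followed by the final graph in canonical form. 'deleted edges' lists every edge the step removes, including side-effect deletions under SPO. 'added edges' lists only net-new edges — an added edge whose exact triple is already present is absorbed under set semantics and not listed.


step 1: rule r1; match: 0->8, 1->0, 2->6, 3->7; deleted nodes 8; deleted edges (8,0,c); (8,1,ck); (8,6,c); (8,7,c); added nodes 11, 12, 13, 14, 15, 16, 17; added edges (14,0,c); (14,11,c); (14,13,c); (15,6,c); (15,11,c); (15,12,c); (16,7,c); (16,12,c); (16,13,c); (17,11,c); (17,12,c); (17,13,c); result: nodes: 0:vx, 1:vx, 6:vx, 7:vx, 9:tri, 10:tri, 11:vx, 12:vx, 13:vx, 14:tri, 15:tri, 16:tri, 17:tri edges: (9,0,c); (9,1,c); (9,7,c); (10,0,c); (10,6,c); (10,7,c); (14,0,c); (14,11,c); (14,13,c); (15,6,c); (15,11,c); (15,12,c); (16,7,c); (16,12,c); (16,13,c); (17,11,c); (17,12,c); (17,13,c)
step 2: rule r1; match: 0->9, 1->0, 2->1, 3->7; deleted nodes 9; deleted edges (9,0,c); (9,1,c); (9,7,c); added nodes 18, 19, 20, 21, 22, 23, 24; added edges (21,0,c); (21,18,c); (21,20,c); (22,1,c); (22,18,c); (22,19,c); (23,7,c); (23,19,c); (23,20,c); (24,18,c); (24,19,c); (24,20,c); result: nodes: 0:vx, 1:vx, 6:vx, 7:vx, 10:tri, 11:vx, 12:vx, 13:vx, 14:tri, 15:tri, 16:tri, 17:tri, 18:vx, 19:vx, 20:vx, 21:tri, 22:tri, 23:tri, 24:tri edges: (10,0,c); (10,6,c); (10,7,c); (14,0,c); (14,11,c); (14,13,c); (15,6,c); (15,11,c); (15,12,c); (16,7,c); (16,12,c); (16,13,c); (17,11,c); (17,12,c); (17,13,c); (21,0,c); (21,18,c); (21,20,c); (22,1,c); (22,18,c); (22,19,c); (23,7,c); (23,19,c); (23,20,c); (24,18,c); (24,19,c); (24,20,c)
final:
nodes: 0:vx, 1:vx, 6:vx, 7:vx, 10:tri, 11:vx, 12:vx, 13:vx, 14:tri, 15:tri, 16:tri, 17:tri, 18:vx, 19:vx, 20:vx, 21:tri, 22:tri, 23:tri, 24:tri
edges: (10,0,c); (10,6,c); (10,7,c); (14,0,c); (14,11,c); (14,13,c); (15,6,c); (15,11,c); (15,12,c); (16,7,c); (16,12,c); (16,13,c); (17,11,c); (17,12,c); (17,13,c); (21,0,c); (21,18,c); (21,20,c); (22,1,c); (22,18,c); (22,19,c); (23,7,c); (23,19,c); (23,20,c); (24,18,c); (24,19,c); (24,20,c)
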